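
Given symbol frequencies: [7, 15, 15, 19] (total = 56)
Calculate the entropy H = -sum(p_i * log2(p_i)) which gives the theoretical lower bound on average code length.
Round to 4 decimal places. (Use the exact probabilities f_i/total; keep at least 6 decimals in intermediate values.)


Per-symbol terms -p_i * log2(p_i) with p_i = f_i/56:
  p = 7/56 = 0.125000: log2(p) = -3.000000, -p*log2(p) = 0.375000
  p = 15/56 = 0.267857: log2(p) = -1.900464, -p*log2(p) = 0.509053
  p = 15/56 = 0.267857: log2(p) = -1.900464, -p*log2(p) = 0.509053
  p = 19/56 = 0.339286: log2(p) = -1.559427, -p*log2(p) = 0.529091
H = 0.375000 + 0.509053 + 0.509053 + 0.529091 = 1.922197

H = 1.9222 bits/symbol


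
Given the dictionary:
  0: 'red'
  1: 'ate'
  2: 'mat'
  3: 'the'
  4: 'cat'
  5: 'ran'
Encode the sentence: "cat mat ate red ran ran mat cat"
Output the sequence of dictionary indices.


Look up each word in the dictionary:
  'cat' -> 4
  'mat' -> 2
  'ate' -> 1
  'red' -> 0
  'ran' -> 5
  'ran' -> 5
  'mat' -> 2
  'cat' -> 4

Encoded: [4, 2, 1, 0, 5, 5, 2, 4]


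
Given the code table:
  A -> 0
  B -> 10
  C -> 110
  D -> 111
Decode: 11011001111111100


Decoding:
110 -> C
110 -> C
0 -> A
111 -> D
111 -> D
110 -> C
0 -> A


Result: CCADDCA


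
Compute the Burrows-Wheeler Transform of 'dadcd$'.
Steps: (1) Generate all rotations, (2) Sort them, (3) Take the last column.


Rotations (sorted):
  0: $dadcd -> last char: d
  1: adcd$d -> last char: d
  2: cd$dad -> last char: d
  3: d$dadc -> last char: c
  4: dadcd$ -> last char: $
  5: dcd$da -> last char: a


BWT = dddc$a


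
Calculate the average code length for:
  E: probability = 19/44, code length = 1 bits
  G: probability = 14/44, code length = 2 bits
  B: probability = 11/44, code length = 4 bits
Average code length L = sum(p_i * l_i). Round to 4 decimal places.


Weighted contributions p_i * l_i:
  E: (19/44) * 1 = 19/44
  G: (14/44) * 2 = 28/44
  B: (11/44) * 4 = 44/44
Sum = (19 + 28 + 44)/44 = 91/44

L = 91/44 = 2.0682 bits/symbol


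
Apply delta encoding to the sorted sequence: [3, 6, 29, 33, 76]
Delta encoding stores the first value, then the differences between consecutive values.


First value: 3
Deltas:
  6 - 3 = 3
  29 - 6 = 23
  33 - 29 = 4
  76 - 33 = 43


Delta encoded: [3, 3, 23, 4, 43]


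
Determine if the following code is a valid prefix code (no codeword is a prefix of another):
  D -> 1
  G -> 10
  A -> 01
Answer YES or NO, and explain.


Checking each pair (does one codeword prefix another?):
  D='1' vs G='10': prefix -- VIOLATION

NO -- this is NOT a valid prefix code. D (1) is a prefix of G (10).


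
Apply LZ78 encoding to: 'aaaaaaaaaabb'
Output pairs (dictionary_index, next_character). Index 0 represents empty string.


LZ78 encoding steps:
Dictionary: {0: ''}
Step 1: w='' (idx 0), next='a' -> output (0, 'a'), add 'a' as idx 1
Step 2: w='a' (idx 1), next='a' -> output (1, 'a'), add 'aa' as idx 2
Step 3: w='aa' (idx 2), next='a' -> output (2, 'a'), add 'aaa' as idx 3
Step 4: w='aaa' (idx 3), next='a' -> output (3, 'a'), add 'aaaa' as idx 4
Step 5: w='' (idx 0), next='b' -> output (0, 'b'), add 'b' as idx 5
Step 6: w='b' (idx 5), end of input -> output (5, '')


Encoded: [(0, 'a'), (1, 'a'), (2, 'a'), (3, 'a'), (0, 'b'), (5, '')]


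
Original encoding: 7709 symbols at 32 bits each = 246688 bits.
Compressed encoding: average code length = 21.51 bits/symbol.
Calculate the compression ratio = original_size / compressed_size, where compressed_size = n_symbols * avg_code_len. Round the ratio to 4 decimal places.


original_size = n_symbols * orig_bits = 7709 * 32 = 246688 bits
compressed_size = n_symbols * avg_code_len = 7709 * 21.51 = 165820.59 bits
ratio = original_size / compressed_size = 246688 / 165820.59 = 1.4877

Compression ratio = 1.4877


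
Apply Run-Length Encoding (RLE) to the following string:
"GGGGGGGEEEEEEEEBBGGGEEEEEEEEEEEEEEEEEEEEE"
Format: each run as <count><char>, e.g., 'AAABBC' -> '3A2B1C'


Scanning runs left to right:
  i=0: run of 'G' x 7 -> '7G'
  i=7: run of 'E' x 8 -> '8E'
  i=15: run of 'B' x 2 -> '2B'
  i=17: run of 'G' x 3 -> '3G'
  i=20: run of 'E' x 21 -> '21E'

RLE = 7G8E2B3G21E


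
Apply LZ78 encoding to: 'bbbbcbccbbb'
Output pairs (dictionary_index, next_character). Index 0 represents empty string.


LZ78 encoding steps:
Dictionary: {0: ''}
Step 1: w='' (idx 0), next='b' -> output (0, 'b'), add 'b' as idx 1
Step 2: w='b' (idx 1), next='b' -> output (1, 'b'), add 'bb' as idx 2
Step 3: w='b' (idx 1), next='c' -> output (1, 'c'), add 'bc' as idx 3
Step 4: w='bc' (idx 3), next='c' -> output (3, 'c'), add 'bcc' as idx 4
Step 5: w='bb' (idx 2), next='b' -> output (2, 'b'), add 'bbb' as idx 5


Encoded: [(0, 'b'), (1, 'b'), (1, 'c'), (3, 'c'), (2, 'b')]


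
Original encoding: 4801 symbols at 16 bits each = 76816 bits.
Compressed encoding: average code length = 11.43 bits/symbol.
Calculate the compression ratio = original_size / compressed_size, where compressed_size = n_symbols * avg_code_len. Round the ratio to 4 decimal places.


original_size = n_symbols * orig_bits = 4801 * 16 = 76816 bits
compressed_size = n_symbols * avg_code_len = 4801 * 11.43 = 54875.43 bits
ratio = original_size / compressed_size = 76816 / 54875.43 = 1.3998

Compression ratio = 1.3998


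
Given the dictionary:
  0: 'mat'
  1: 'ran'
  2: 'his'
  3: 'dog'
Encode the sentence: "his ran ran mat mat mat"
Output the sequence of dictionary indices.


Look up each word in the dictionary:
  'his' -> 2
  'ran' -> 1
  'ran' -> 1
  'mat' -> 0
  'mat' -> 0
  'mat' -> 0

Encoded: [2, 1, 1, 0, 0, 0]


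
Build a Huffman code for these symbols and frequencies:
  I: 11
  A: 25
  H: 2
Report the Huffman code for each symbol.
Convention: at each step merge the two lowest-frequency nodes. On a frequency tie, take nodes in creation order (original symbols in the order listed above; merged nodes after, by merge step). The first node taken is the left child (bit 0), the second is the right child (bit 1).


Huffman tree construction:
Step 1: Merge H(2) + I(11) = 13
Step 2: Merge (H+I)(13) + A(25) = 38
Read each symbol's code off the tree from the root (left child = 0, right child = 1).

Codes:
  I: 01 (length 2)
  A: 1 (length 1)
  H: 00 (length 2)
Average code length: 51/38 = 1.3421 bits/symbol


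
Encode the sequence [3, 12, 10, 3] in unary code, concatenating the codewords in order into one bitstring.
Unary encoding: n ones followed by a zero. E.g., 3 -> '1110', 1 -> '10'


Encode each number as n ones followed by a terminating 0:
  3 -> 1110 (4 bits)
  12 -> 1111111111110 (13 bits)
  10 -> 11111111110 (11 bits)
  3 -> 1110 (4 bits)
Total length = 4 + 13 + 11 + 4 = 32 bits.

Unary([3, 12, 10, 3]) = 11101111111111110111111111101110 (32 bits)


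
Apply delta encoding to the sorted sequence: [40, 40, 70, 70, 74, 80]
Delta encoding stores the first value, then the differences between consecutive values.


First value: 40
Deltas:
  40 - 40 = 0
  70 - 40 = 30
  70 - 70 = 0
  74 - 70 = 4
  80 - 74 = 6


Delta encoded: [40, 0, 30, 0, 4, 6]


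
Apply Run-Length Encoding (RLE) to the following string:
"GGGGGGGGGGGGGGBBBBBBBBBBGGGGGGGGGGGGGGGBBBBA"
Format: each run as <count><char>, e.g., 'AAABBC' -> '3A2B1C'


Scanning runs left to right:
  i=0: run of 'G' x 14 -> '14G'
  i=14: run of 'B' x 10 -> '10B'
  i=24: run of 'G' x 15 -> '15G'
  i=39: run of 'B' x 4 -> '4B'
  i=43: run of 'A' x 1 -> '1A'

RLE = 14G10B15G4B1A


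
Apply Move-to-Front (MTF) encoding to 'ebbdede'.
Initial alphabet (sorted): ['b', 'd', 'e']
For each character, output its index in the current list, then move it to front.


MTF encoding:
'e': index 2 in ['b', 'd', 'e'] -> ['e', 'b', 'd']
'b': index 1 in ['e', 'b', 'd'] -> ['b', 'e', 'd']
'b': index 0 in ['b', 'e', 'd'] -> ['b', 'e', 'd']
'd': index 2 in ['b', 'e', 'd'] -> ['d', 'b', 'e']
'e': index 2 in ['d', 'b', 'e'] -> ['e', 'd', 'b']
'd': index 1 in ['e', 'd', 'b'] -> ['d', 'e', 'b']
'e': index 1 in ['d', 'e', 'b'] -> ['e', 'd', 'b']


Output: [2, 1, 0, 2, 2, 1, 1]


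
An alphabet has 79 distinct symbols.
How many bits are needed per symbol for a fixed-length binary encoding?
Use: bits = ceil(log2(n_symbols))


log2(79) = 6.3038
Bracket: 2^6 = 64 < 79 <= 2^7 = 128
So ceil(log2(79)) = 7

bits = ceil(log2(79)) = ceil(6.3038) = 7 bits


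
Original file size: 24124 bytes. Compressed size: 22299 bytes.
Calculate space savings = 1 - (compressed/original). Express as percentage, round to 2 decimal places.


ratio = compressed/original = 22299/24124 = 0.924349
savings = 1 - ratio = 1 - 0.924349 = 0.075651
as a percentage: 0.075651 * 100 = 7.57%

Space savings = 1 - 22299/24124 = 7.57%


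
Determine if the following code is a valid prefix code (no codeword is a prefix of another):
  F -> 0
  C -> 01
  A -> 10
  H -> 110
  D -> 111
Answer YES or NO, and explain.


Checking each pair (does one codeword prefix another?):
  F='0' vs C='01': prefix -- VIOLATION

NO -- this is NOT a valid prefix code. F (0) is a prefix of C (01).


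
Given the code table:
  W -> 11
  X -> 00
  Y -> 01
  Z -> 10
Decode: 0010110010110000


Decoding:
00 -> X
10 -> Z
11 -> W
00 -> X
10 -> Z
11 -> W
00 -> X
00 -> X


Result: XZWXZWXX


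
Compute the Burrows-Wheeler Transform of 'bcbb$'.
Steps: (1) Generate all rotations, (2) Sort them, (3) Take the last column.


Rotations (sorted):
  0: $bcbb -> last char: b
  1: b$bcb -> last char: b
  2: bb$bc -> last char: c
  3: bcbb$ -> last char: $
  4: cbb$b -> last char: b


BWT = bbc$b


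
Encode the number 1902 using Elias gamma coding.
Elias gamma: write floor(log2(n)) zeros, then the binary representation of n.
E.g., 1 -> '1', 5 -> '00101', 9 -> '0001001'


num_bits = floor(log2(1902)) + 1 = 11
leading_zeros = num_bits - 1 = 10
binary(1902) = 11101101110

Elias gamma(1902) = '0000000000' + '11101101110' = 000000000011101101110 (21 bits)


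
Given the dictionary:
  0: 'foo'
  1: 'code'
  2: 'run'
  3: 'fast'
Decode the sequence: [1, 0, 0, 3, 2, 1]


Look up each index in the dictionary:
  1 -> 'code'
  0 -> 'foo'
  0 -> 'foo'
  3 -> 'fast'
  2 -> 'run'
  1 -> 'code'

Decoded: "code foo foo fast run code"


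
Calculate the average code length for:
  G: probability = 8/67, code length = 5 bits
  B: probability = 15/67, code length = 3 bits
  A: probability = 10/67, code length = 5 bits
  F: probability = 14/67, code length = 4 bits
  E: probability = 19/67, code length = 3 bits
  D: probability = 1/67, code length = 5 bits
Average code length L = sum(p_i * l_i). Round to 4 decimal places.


Weighted contributions p_i * l_i:
  G: (8/67) * 5 = 40/67
  B: (15/67) * 3 = 45/67
  A: (10/67) * 5 = 50/67
  F: (14/67) * 4 = 56/67
  E: (19/67) * 3 = 57/67
  D: (1/67) * 5 = 5/67
Sum = (40 + 45 + 50 + 56 + 57 + 5)/67 = 253/67

L = 253/67 = 3.7761 bits/symbol


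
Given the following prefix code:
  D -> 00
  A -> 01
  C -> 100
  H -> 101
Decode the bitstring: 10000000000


Decoding step by step:
Bits 100 -> C
Bits 00 -> D
Bits 00 -> D
Bits 00 -> D
Bits 00 -> D


Decoded message: CDDDD


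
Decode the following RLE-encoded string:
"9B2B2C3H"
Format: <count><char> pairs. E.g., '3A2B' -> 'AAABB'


Expanding each <count><char> pair:
  9B -> 'BBBBBBBBB'
  2B -> 'BB'
  2C -> 'CC'
  3H -> 'HHH'

Decoded = BBBBBBBBBBBCCHHH


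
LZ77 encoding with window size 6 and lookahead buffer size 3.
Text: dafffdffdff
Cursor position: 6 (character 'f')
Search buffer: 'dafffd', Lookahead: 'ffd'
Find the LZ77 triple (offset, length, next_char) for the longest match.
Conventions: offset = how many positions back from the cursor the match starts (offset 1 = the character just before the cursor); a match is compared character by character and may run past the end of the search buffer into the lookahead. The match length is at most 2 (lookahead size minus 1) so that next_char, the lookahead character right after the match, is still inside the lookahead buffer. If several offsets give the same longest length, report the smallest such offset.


Try each offset into the search buffer:
  offset=1 (pos 5, char 'd'): match length 0
  offset=2 (pos 4, char 'f'): match length 1
  offset=3 (pos 3, char 'f'): match length 2
  offset=4 (pos 2, char 'f'): match length 2
  offset=5 (pos 1, char 'a'): match length 0
  offset=6 (pos 0, char 'd'): match length 0
Longest match has length 2, found at offsets 3, 4; take the smallest, offset 3.
next_char = character at position 6 + 2 = 8 -> 'd'

Best match: offset=3, length=2 (matching 'ff' starting at position 3)
LZ77 triple: (3, 2, 'd')


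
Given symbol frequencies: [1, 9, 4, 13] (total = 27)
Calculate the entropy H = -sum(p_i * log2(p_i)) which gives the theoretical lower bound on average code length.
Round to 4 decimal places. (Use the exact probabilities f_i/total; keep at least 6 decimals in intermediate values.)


Per-symbol terms -p_i * log2(p_i) with p_i = f_i/27:
  p = 1/27 = 0.037037: log2(p) = -4.754888, -p*log2(p) = 0.176107
  p = 9/27 = 0.333333: log2(p) = -1.584963, -p*log2(p) = 0.528321
  p = 4/27 = 0.148148: log2(p) = -2.754888, -p*log2(p) = 0.408131
  p = 13/27 = 0.481481: log2(p) = -1.054448, -p*log2(p) = 0.507697
H = 0.176107 + 0.528321 + 0.408131 + 0.507697 = 1.620256

H = 1.6203 bits/symbol


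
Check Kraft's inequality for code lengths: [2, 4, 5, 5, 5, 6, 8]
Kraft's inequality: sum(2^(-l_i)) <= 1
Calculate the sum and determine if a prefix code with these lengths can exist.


Sum = 2^(-2) + 2^(-4) + 2^(-5) + 2^(-5) + 2^(-5) + 2^(-6) + 2^(-8)
    = 0.25 + 0.0625 + 0.03125 + 0.03125 + 0.03125 + 0.015625 + 0.00390625
    = 109/256 = 0.42578125
Since 0.42578125 <= 1, Kraft's inequality IS satisfied.
A prefix code with these lengths CAN exist.

Kraft sum = 0.42578125. Satisfied.


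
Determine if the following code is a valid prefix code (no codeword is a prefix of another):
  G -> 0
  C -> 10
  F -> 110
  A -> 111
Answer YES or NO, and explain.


Checking each pair (does one codeword prefix another?):
  G='0' vs C='10': no prefix
  G='0' vs F='110': no prefix
  G='0' vs A='111': no prefix
  C='10' vs G='0': no prefix
  C='10' vs F='110': no prefix
  C='10' vs A='111': no prefix
  F='110' vs G='0': no prefix
  F='110' vs C='10': no prefix
  F='110' vs A='111': no prefix
  A='111' vs G='0': no prefix
  A='111' vs C='10': no prefix
  A='111' vs F='110': no prefix
No violation found over all pairs.

YES -- this is a valid prefix code. No codeword is a prefix of any other codeword.


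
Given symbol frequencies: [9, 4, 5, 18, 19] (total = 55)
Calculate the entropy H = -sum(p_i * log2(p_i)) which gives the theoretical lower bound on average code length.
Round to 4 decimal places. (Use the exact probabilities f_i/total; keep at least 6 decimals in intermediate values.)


Per-symbol terms -p_i * log2(p_i) with p_i = f_i/55:
  p = 9/55 = 0.163636: log2(p) = -2.611435, -p*log2(p) = 0.427326
  p = 4/55 = 0.072727: log2(p) = -3.781360, -p*log2(p) = 0.275008
  p = 5/55 = 0.090909: log2(p) = -3.459432, -p*log2(p) = 0.314494
  p = 18/55 = 0.327273: log2(p) = -1.611435, -p*log2(p) = 0.527379
  p = 19/55 = 0.345455: log2(p) = -1.533432, -p*log2(p) = 0.529731
H = 0.427326 + 0.275008 + 0.314494 + 0.527379 + 0.529731 = 2.073938

H = 2.0739 bits/symbol


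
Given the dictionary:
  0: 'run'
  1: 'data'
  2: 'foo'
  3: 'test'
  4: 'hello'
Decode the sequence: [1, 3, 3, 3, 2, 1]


Look up each index in the dictionary:
  1 -> 'data'
  3 -> 'test'
  3 -> 'test'
  3 -> 'test'
  2 -> 'foo'
  1 -> 'data'

Decoded: "data test test test foo data"


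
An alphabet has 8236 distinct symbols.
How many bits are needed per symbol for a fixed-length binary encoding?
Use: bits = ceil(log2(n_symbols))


log2(8236) = 13.0077
Bracket: 2^13 = 8192 < 8236 <= 2^14 = 16384
So ceil(log2(8236)) = 14

bits = ceil(log2(8236)) = ceil(13.0077) = 14 bits


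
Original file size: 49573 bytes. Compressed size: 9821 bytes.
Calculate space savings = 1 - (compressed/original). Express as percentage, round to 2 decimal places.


ratio = compressed/original = 9821/49573 = 0.198112
savings = 1 - ratio = 1 - 0.198112 = 0.801888
as a percentage: 0.801888 * 100 = 80.19%

Space savings = 1 - 9821/49573 = 80.19%


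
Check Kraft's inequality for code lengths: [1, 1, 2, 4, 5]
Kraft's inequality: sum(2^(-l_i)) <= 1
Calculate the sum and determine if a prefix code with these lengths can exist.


Sum = 2^(-1) + 2^(-1) + 2^(-2) + 2^(-4) + 2^(-5)
    = 0.5 + 0.5 + 0.25 + 0.0625 + 0.03125
    = 43/32 = 1.34375
Since 1.34375 > 1, Kraft's inequality is NOT satisfied.
A prefix code with these lengths CANNOT exist.

Kraft sum = 1.34375. Not satisfied.


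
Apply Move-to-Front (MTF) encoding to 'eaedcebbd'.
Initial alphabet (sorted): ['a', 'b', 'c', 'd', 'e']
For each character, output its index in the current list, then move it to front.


MTF encoding:
'e': index 4 in ['a', 'b', 'c', 'd', 'e'] -> ['e', 'a', 'b', 'c', 'd']
'a': index 1 in ['e', 'a', 'b', 'c', 'd'] -> ['a', 'e', 'b', 'c', 'd']
'e': index 1 in ['a', 'e', 'b', 'c', 'd'] -> ['e', 'a', 'b', 'c', 'd']
'd': index 4 in ['e', 'a', 'b', 'c', 'd'] -> ['d', 'e', 'a', 'b', 'c']
'c': index 4 in ['d', 'e', 'a', 'b', 'c'] -> ['c', 'd', 'e', 'a', 'b']
'e': index 2 in ['c', 'd', 'e', 'a', 'b'] -> ['e', 'c', 'd', 'a', 'b']
'b': index 4 in ['e', 'c', 'd', 'a', 'b'] -> ['b', 'e', 'c', 'd', 'a']
'b': index 0 in ['b', 'e', 'c', 'd', 'a'] -> ['b', 'e', 'c', 'd', 'a']
'd': index 3 in ['b', 'e', 'c', 'd', 'a'] -> ['d', 'b', 'e', 'c', 'a']


Output: [4, 1, 1, 4, 4, 2, 4, 0, 3]


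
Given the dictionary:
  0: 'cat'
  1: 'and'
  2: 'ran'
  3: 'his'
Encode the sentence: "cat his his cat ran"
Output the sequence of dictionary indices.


Look up each word in the dictionary:
  'cat' -> 0
  'his' -> 3
  'his' -> 3
  'cat' -> 0
  'ran' -> 2

Encoded: [0, 3, 3, 0, 2]


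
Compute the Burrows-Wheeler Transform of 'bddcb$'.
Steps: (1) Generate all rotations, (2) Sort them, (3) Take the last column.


Rotations (sorted):
  0: $bddcb -> last char: b
  1: b$bddc -> last char: c
  2: bddcb$ -> last char: $
  3: cb$bdd -> last char: d
  4: dcb$bd -> last char: d
  5: ddcb$b -> last char: b


BWT = bc$ddb


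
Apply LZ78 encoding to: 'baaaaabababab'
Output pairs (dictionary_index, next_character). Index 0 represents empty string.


LZ78 encoding steps:
Dictionary: {0: ''}
Step 1: w='' (idx 0), next='b' -> output (0, 'b'), add 'b' as idx 1
Step 2: w='' (idx 0), next='a' -> output (0, 'a'), add 'a' as idx 2
Step 3: w='a' (idx 2), next='a' -> output (2, 'a'), add 'aa' as idx 3
Step 4: w='aa' (idx 3), next='b' -> output (3, 'b'), add 'aab' as idx 4
Step 5: w='a' (idx 2), next='b' -> output (2, 'b'), add 'ab' as idx 5
Step 6: w='ab' (idx 5), next='a' -> output (5, 'a'), add 'aba' as idx 6
Step 7: w='b' (idx 1), end of input -> output (1, '')


Encoded: [(0, 'b'), (0, 'a'), (2, 'a'), (3, 'b'), (2, 'b'), (5, 'a'), (1, '')]


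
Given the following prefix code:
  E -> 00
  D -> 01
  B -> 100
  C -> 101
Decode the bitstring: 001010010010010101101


Decoding step by step:
Bits 00 -> E
Bits 101 -> C
Bits 00 -> E
Bits 100 -> B
Bits 100 -> B
Bits 101 -> C
Bits 01 -> D
Bits 101 -> C


Decoded message: ECEBBCDC


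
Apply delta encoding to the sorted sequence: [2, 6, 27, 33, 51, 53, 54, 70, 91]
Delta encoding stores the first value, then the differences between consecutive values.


First value: 2
Deltas:
  6 - 2 = 4
  27 - 6 = 21
  33 - 27 = 6
  51 - 33 = 18
  53 - 51 = 2
  54 - 53 = 1
  70 - 54 = 16
  91 - 70 = 21


Delta encoded: [2, 4, 21, 6, 18, 2, 1, 16, 21]


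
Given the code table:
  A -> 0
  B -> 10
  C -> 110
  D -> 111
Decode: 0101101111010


Decoding:
0 -> A
10 -> B
110 -> C
111 -> D
10 -> B
10 -> B


Result: ABCDBB


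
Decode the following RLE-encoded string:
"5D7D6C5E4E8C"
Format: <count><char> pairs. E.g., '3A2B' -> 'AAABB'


Expanding each <count><char> pair:
  5D -> 'DDDDD'
  7D -> 'DDDDDDD'
  6C -> 'CCCCCC'
  5E -> 'EEEEE'
  4E -> 'EEEE'
  8C -> 'CCCCCCCC'

Decoded = DDDDDDDDDDDDCCCCCCEEEEEEEEECCCCCCCC


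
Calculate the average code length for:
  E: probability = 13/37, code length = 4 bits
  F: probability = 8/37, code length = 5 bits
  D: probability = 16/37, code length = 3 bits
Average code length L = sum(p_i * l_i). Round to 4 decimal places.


Weighted contributions p_i * l_i:
  E: (13/37) * 4 = 52/37
  F: (8/37) * 5 = 40/37
  D: (16/37) * 3 = 48/37
Sum = (52 + 40 + 48)/37 = 140/37

L = 140/37 = 3.7838 bits/symbol


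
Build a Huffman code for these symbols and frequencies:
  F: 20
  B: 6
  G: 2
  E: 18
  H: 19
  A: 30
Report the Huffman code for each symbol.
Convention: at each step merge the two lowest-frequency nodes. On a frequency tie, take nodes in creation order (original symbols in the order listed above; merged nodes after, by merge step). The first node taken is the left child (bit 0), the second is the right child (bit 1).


Huffman tree construction:
Step 1: Merge G(2) + B(6) = 8
Step 2: Merge (G+B)(8) + E(18) = 26
Step 3: Merge H(19) + F(20) = 39
Step 4: Merge ((G+B)+E)(26) + A(30) = 56
Step 5: Merge (H+F)(39) + (((G+B)+E)+A)(56) = 95
Read each symbol's code off the tree from the root (left child = 0, right child = 1).

Codes:
  F: 01 (length 2)
  B: 1001 (length 4)
  G: 1000 (length 4)
  E: 101 (length 3)
  H: 00 (length 2)
  A: 11 (length 2)
Average code length: 224/95 = 2.3579 bits/symbol


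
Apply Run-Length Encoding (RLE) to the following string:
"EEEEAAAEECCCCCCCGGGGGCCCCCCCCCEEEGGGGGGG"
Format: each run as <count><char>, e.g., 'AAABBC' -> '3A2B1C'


Scanning runs left to right:
  i=0: run of 'E' x 4 -> '4E'
  i=4: run of 'A' x 3 -> '3A'
  i=7: run of 'E' x 2 -> '2E'
  i=9: run of 'C' x 7 -> '7C'
  i=16: run of 'G' x 5 -> '5G'
  i=21: run of 'C' x 9 -> '9C'
  i=30: run of 'E' x 3 -> '3E'
  i=33: run of 'G' x 7 -> '7G'

RLE = 4E3A2E7C5G9C3E7G


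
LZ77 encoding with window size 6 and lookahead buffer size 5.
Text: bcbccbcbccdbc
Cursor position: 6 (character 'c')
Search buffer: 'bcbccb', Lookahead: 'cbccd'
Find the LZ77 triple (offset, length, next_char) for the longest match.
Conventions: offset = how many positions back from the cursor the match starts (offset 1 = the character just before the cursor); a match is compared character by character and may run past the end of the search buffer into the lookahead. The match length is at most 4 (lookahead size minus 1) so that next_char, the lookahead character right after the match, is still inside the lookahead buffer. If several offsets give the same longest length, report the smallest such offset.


Try each offset into the search buffer:
  offset=1 (pos 5, char 'b'): match length 0
  offset=2 (pos 4, char 'c'): match length 3
  offset=3 (pos 3, char 'c'): match length 1
  offset=4 (pos 2, char 'b'): match length 0
  offset=5 (pos 1, char 'c'): match length 4
  offset=6 (pos 0, char 'b'): match length 0
Longest match has length 4 at offset 5.
next_char = character at position 6 + 4 = 10 -> 'd'

Best match: offset=5, length=4 (matching 'cbcc' starting at position 1)
LZ77 triple: (5, 4, 'd')


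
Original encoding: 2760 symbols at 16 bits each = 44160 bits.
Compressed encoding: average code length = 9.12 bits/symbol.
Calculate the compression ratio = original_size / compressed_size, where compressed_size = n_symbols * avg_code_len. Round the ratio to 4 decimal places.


original_size = n_symbols * orig_bits = 2760 * 16 = 44160 bits
compressed_size = n_symbols * avg_code_len = 2760 * 9.12 = 25171.2 bits
ratio = original_size / compressed_size = 44160 / 25171.2 = 1.7544

Compression ratio = 1.7544


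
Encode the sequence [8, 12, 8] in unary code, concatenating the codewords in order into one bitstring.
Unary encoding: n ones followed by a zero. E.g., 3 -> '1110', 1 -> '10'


Encode each number as n ones followed by a terminating 0:
  8 -> 111111110 (9 bits)
  12 -> 1111111111110 (13 bits)
  8 -> 111111110 (9 bits)
Total length = 9 + 13 + 9 = 31 bits.

Unary([8, 12, 8]) = 1111111101111111111110111111110 (31 bits)


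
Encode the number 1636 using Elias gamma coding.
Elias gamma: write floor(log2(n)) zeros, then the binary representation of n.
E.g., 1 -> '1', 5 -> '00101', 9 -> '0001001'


num_bits = floor(log2(1636)) + 1 = 11
leading_zeros = num_bits - 1 = 10
binary(1636) = 11001100100

Elias gamma(1636) = '0000000000' + '11001100100' = 000000000011001100100 (21 bits)


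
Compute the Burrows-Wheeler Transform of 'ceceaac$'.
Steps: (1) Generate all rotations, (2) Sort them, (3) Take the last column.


Rotations (sorted):
  0: $ceceaac -> last char: c
  1: aac$cece -> last char: e
  2: ac$cecea -> last char: a
  3: c$ceceaa -> last char: a
  4: ceaac$ce -> last char: e
  5: ceceaac$ -> last char: $
  6: eaac$cec -> last char: c
  7: eceaac$c -> last char: c


BWT = ceaae$cc


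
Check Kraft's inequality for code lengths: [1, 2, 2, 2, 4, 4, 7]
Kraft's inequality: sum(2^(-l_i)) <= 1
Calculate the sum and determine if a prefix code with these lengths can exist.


Sum = 2^(-1) + 2^(-2) + 2^(-2) + 2^(-2) + 2^(-4) + 2^(-4) + 2^(-7)
    = 0.5 + 0.25 + 0.25 + 0.25 + 0.0625 + 0.0625 + 0.0078125
    = 177/128 = 1.3828125
Since 1.3828125 > 1, Kraft's inequality is NOT satisfied.
A prefix code with these lengths CANNOT exist.

Kraft sum = 1.3828125. Not satisfied.


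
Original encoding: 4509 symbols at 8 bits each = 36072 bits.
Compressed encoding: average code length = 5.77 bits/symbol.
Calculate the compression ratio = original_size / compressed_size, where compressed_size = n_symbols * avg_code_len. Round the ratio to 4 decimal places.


original_size = n_symbols * orig_bits = 4509 * 8 = 36072 bits
compressed_size = n_symbols * avg_code_len = 4509 * 5.77 = 26016.93 bits
ratio = original_size / compressed_size = 36072 / 26016.93 = 1.3865

Compression ratio = 1.3865


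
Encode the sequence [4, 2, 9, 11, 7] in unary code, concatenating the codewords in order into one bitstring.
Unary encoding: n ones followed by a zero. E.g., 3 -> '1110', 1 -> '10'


Encode each number as n ones followed by a terminating 0:
  4 -> 11110 (5 bits)
  2 -> 110 (3 bits)
  9 -> 1111111110 (10 bits)
  11 -> 111111111110 (12 bits)
  7 -> 11111110 (8 bits)
Total length = 5 + 3 + 10 + 12 + 8 = 38 bits.

Unary([4, 2, 9, 11, 7]) = 11110110111111111011111111111011111110 (38 bits)


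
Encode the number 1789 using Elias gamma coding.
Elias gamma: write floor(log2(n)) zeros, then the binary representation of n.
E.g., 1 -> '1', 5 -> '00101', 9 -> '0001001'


num_bits = floor(log2(1789)) + 1 = 11
leading_zeros = num_bits - 1 = 10
binary(1789) = 11011111101

Elias gamma(1789) = '0000000000' + '11011111101' = 000000000011011111101 (21 bits)


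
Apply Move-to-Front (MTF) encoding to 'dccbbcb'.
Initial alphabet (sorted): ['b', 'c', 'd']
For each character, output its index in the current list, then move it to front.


MTF encoding:
'd': index 2 in ['b', 'c', 'd'] -> ['d', 'b', 'c']
'c': index 2 in ['d', 'b', 'c'] -> ['c', 'd', 'b']
'c': index 0 in ['c', 'd', 'b'] -> ['c', 'd', 'b']
'b': index 2 in ['c', 'd', 'b'] -> ['b', 'c', 'd']
'b': index 0 in ['b', 'c', 'd'] -> ['b', 'c', 'd']
'c': index 1 in ['b', 'c', 'd'] -> ['c', 'b', 'd']
'b': index 1 in ['c', 'b', 'd'] -> ['b', 'c', 'd']


Output: [2, 2, 0, 2, 0, 1, 1]


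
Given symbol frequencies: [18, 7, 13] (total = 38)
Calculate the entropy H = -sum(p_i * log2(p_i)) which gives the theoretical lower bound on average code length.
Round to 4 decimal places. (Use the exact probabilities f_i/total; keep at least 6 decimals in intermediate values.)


Per-symbol terms -p_i * log2(p_i) with p_i = f_i/38:
  p = 18/38 = 0.473684: log2(p) = -1.078003, -p*log2(p) = 0.510633
  p = 7/38 = 0.184211: log2(p) = -2.440573, -p*log2(p) = 0.449579
  p = 13/38 = 0.342105: log2(p) = -1.547488, -p*log2(p) = 0.529404
H = 0.510633 + 0.449579 + 0.529404 = 1.489616

H = 1.4896 bits/symbol


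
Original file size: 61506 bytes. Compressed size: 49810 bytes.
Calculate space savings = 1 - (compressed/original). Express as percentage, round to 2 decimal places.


ratio = compressed/original = 49810/61506 = 0.80984
savings = 1 - ratio = 1 - 0.80984 = 0.19016
as a percentage: 0.19016 * 100 = 19.02%

Space savings = 1 - 49810/61506 = 19.02%


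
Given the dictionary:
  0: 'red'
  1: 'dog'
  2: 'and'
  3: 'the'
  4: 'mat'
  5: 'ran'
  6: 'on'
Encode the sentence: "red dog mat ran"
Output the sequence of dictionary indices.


Look up each word in the dictionary:
  'red' -> 0
  'dog' -> 1
  'mat' -> 4
  'ran' -> 5

Encoded: [0, 1, 4, 5]


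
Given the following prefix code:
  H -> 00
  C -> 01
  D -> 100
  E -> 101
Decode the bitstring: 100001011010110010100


Decoding step by step:
Bits 100 -> D
Bits 00 -> H
Bits 101 -> E
Bits 101 -> E
Bits 01 -> C
Bits 100 -> D
Bits 101 -> E
Bits 00 -> H


Decoded message: DHEECDEH


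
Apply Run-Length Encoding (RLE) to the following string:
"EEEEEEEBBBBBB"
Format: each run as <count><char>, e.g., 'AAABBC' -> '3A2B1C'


Scanning runs left to right:
  i=0: run of 'E' x 7 -> '7E'
  i=7: run of 'B' x 6 -> '6B'

RLE = 7E6B


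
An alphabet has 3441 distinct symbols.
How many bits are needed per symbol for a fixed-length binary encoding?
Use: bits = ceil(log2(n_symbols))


log2(3441) = 11.7486
Bracket: 2^11 = 2048 < 3441 <= 2^12 = 4096
So ceil(log2(3441)) = 12

bits = ceil(log2(3441)) = ceil(11.7486) = 12 bits


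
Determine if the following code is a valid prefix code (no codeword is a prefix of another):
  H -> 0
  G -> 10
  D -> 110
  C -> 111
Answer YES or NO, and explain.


Checking each pair (does one codeword prefix another?):
  H='0' vs G='10': no prefix
  H='0' vs D='110': no prefix
  H='0' vs C='111': no prefix
  G='10' vs H='0': no prefix
  G='10' vs D='110': no prefix
  G='10' vs C='111': no prefix
  D='110' vs H='0': no prefix
  D='110' vs G='10': no prefix
  D='110' vs C='111': no prefix
  C='111' vs H='0': no prefix
  C='111' vs G='10': no prefix
  C='111' vs D='110': no prefix
No violation found over all pairs.

YES -- this is a valid prefix code. No codeword is a prefix of any other codeword.


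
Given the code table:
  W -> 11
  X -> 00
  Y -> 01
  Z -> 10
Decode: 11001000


Decoding:
11 -> W
00 -> X
10 -> Z
00 -> X


Result: WXZX


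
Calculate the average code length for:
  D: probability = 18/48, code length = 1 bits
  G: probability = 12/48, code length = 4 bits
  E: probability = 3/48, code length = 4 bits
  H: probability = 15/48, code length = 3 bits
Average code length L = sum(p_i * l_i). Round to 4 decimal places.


Weighted contributions p_i * l_i:
  D: (18/48) * 1 = 18/48
  G: (12/48) * 4 = 48/48
  E: (3/48) * 4 = 12/48
  H: (15/48) * 3 = 45/48
Sum = (18 + 48 + 12 + 45)/48 = 123/48

L = 123/48 = 2.5625 bits/symbol


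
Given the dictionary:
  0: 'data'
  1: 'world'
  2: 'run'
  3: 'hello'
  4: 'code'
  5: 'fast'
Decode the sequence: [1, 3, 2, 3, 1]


Look up each index in the dictionary:
  1 -> 'world'
  3 -> 'hello'
  2 -> 'run'
  3 -> 'hello'
  1 -> 'world'

Decoded: "world hello run hello world"


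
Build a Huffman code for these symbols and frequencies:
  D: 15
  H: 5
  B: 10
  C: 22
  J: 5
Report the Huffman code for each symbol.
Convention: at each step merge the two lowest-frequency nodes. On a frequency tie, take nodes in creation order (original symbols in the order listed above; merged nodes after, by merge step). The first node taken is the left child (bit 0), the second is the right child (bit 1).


Huffman tree construction:
Step 1: Merge H(5) + J(5) = 10
Step 2: Merge B(10) + (H+J)(10) = 20
Step 3: Merge D(15) + (B+(H+J))(20) = 35
Step 4: Merge C(22) + (D+(B+(H+J)))(35) = 57
Read each symbol's code off the tree from the root (left child = 0, right child = 1).

Codes:
  D: 10 (length 2)
  H: 1110 (length 4)
  B: 110 (length 3)
  C: 0 (length 1)
  J: 1111 (length 4)
Average code length: 122/57 = 2.1404 bits/symbol


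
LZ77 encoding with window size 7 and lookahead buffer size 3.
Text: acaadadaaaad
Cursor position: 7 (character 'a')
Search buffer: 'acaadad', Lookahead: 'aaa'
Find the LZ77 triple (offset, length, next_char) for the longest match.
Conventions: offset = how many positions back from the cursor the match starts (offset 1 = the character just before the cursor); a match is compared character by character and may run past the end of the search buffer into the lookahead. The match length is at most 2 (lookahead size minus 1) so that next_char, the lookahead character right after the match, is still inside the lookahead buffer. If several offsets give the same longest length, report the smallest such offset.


Try each offset into the search buffer:
  offset=1 (pos 6, char 'd'): match length 0
  offset=2 (pos 5, char 'a'): match length 1
  offset=3 (pos 4, char 'd'): match length 0
  offset=4 (pos 3, char 'a'): match length 1
  offset=5 (pos 2, char 'a'): match length 2
  offset=6 (pos 1, char 'c'): match length 0
  offset=7 (pos 0, char 'a'): match length 1
Longest match has length 2 at offset 5.
next_char = character at position 7 + 2 = 9 -> 'a'

Best match: offset=5, length=2 (matching 'aa' starting at position 2)
LZ77 triple: (5, 2, 'a')


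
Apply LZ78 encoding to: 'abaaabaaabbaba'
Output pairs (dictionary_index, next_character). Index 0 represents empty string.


LZ78 encoding steps:
Dictionary: {0: ''}
Step 1: w='' (idx 0), next='a' -> output (0, 'a'), add 'a' as idx 1
Step 2: w='' (idx 0), next='b' -> output (0, 'b'), add 'b' as idx 2
Step 3: w='a' (idx 1), next='a' -> output (1, 'a'), add 'aa' as idx 3
Step 4: w='a' (idx 1), next='b' -> output (1, 'b'), add 'ab' as idx 4
Step 5: w='aa' (idx 3), next='a' -> output (3, 'a'), add 'aaa' as idx 5
Step 6: w='b' (idx 2), next='b' -> output (2, 'b'), add 'bb' as idx 6
Step 7: w='ab' (idx 4), next='a' -> output (4, 'a'), add 'aba' as idx 7


Encoded: [(0, 'a'), (0, 'b'), (1, 'a'), (1, 'b'), (3, 'a'), (2, 'b'), (4, 'a')]


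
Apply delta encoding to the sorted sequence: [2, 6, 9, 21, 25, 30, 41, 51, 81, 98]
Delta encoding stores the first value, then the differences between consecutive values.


First value: 2
Deltas:
  6 - 2 = 4
  9 - 6 = 3
  21 - 9 = 12
  25 - 21 = 4
  30 - 25 = 5
  41 - 30 = 11
  51 - 41 = 10
  81 - 51 = 30
  98 - 81 = 17


Delta encoded: [2, 4, 3, 12, 4, 5, 11, 10, 30, 17]


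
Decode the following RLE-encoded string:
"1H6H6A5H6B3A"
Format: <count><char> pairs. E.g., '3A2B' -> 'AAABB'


Expanding each <count><char> pair:
  1H -> 'H'
  6H -> 'HHHHHH'
  6A -> 'AAAAAA'
  5H -> 'HHHHH'
  6B -> 'BBBBBB'
  3A -> 'AAA'

Decoded = HHHHHHHAAAAAAHHHHHBBBBBBAAA


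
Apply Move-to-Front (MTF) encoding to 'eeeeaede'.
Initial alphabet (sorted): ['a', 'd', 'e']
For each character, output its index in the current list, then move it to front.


MTF encoding:
'e': index 2 in ['a', 'd', 'e'] -> ['e', 'a', 'd']
'e': index 0 in ['e', 'a', 'd'] -> ['e', 'a', 'd']
'e': index 0 in ['e', 'a', 'd'] -> ['e', 'a', 'd']
'e': index 0 in ['e', 'a', 'd'] -> ['e', 'a', 'd']
'a': index 1 in ['e', 'a', 'd'] -> ['a', 'e', 'd']
'e': index 1 in ['a', 'e', 'd'] -> ['e', 'a', 'd']
'd': index 2 in ['e', 'a', 'd'] -> ['d', 'e', 'a']
'e': index 1 in ['d', 'e', 'a'] -> ['e', 'd', 'a']


Output: [2, 0, 0, 0, 1, 1, 2, 1]


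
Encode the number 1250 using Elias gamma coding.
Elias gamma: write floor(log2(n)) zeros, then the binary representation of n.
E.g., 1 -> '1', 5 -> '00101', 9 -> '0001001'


num_bits = floor(log2(1250)) + 1 = 11
leading_zeros = num_bits - 1 = 10
binary(1250) = 10011100010

Elias gamma(1250) = '0000000000' + '10011100010' = 000000000010011100010 (21 bits)


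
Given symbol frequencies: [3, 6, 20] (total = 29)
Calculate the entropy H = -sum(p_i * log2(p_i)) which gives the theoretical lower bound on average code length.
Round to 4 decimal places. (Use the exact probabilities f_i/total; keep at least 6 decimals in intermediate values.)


Per-symbol terms -p_i * log2(p_i) with p_i = f_i/29:
  p = 3/29 = 0.103448: log2(p) = -3.273018, -p*log2(p) = 0.338588
  p = 6/29 = 0.206897: log2(p) = -2.273018, -p*log2(p) = 0.470280
  p = 20/29 = 0.689655: log2(p) = -0.536053, -p*log2(p) = 0.369692
H = 0.338588 + 0.470280 + 0.369692 = 1.178560

H = 1.1786 bits/symbol


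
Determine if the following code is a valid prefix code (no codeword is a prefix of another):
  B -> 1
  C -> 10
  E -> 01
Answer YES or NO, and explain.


Checking each pair (does one codeword prefix another?):
  B='1' vs C='10': prefix -- VIOLATION

NO -- this is NOT a valid prefix code. B (1) is a prefix of C (10).


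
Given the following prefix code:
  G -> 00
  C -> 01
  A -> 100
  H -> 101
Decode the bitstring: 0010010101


Decoding step by step:
Bits 00 -> G
Bits 100 -> A
Bits 101 -> H
Bits 01 -> C


Decoded message: GAHC


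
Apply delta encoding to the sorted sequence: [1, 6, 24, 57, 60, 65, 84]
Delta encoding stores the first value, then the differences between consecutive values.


First value: 1
Deltas:
  6 - 1 = 5
  24 - 6 = 18
  57 - 24 = 33
  60 - 57 = 3
  65 - 60 = 5
  84 - 65 = 19


Delta encoded: [1, 5, 18, 33, 3, 5, 19]


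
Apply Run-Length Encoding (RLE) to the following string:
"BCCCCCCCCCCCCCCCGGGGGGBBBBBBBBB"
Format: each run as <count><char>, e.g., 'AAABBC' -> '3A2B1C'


Scanning runs left to right:
  i=0: run of 'B' x 1 -> '1B'
  i=1: run of 'C' x 15 -> '15C'
  i=16: run of 'G' x 6 -> '6G'
  i=22: run of 'B' x 9 -> '9B'

RLE = 1B15C6G9B


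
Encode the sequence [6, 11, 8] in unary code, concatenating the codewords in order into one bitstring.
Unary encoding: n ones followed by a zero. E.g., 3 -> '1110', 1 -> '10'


Encode each number as n ones followed by a terminating 0:
  6 -> 1111110 (7 bits)
  11 -> 111111111110 (12 bits)
  8 -> 111111110 (9 bits)
Total length = 7 + 12 + 9 = 28 bits.

Unary([6, 11, 8]) = 1111110111111111110111111110 (28 bits)


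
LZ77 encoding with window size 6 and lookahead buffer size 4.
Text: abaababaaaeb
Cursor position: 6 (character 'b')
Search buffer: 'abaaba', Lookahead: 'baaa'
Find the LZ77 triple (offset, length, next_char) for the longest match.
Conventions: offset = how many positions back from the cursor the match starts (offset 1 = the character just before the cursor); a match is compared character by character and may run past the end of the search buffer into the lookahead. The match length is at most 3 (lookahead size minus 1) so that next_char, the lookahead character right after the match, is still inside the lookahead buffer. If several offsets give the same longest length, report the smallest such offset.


Try each offset into the search buffer:
  offset=1 (pos 5, char 'a'): match length 0
  offset=2 (pos 4, char 'b'): match length 2
  offset=3 (pos 3, char 'a'): match length 0
  offset=4 (pos 2, char 'a'): match length 0
  offset=5 (pos 1, char 'b'): match length 3
  offset=6 (pos 0, char 'a'): match length 0
Longest match has length 3 at offset 5.
next_char = character at position 6 + 3 = 9 -> 'a'

Best match: offset=5, length=3 (matching 'baa' starting at position 1)
LZ77 triple: (5, 3, 'a')


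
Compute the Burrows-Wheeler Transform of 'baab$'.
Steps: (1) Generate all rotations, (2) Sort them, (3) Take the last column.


Rotations (sorted):
  0: $baab -> last char: b
  1: aab$b -> last char: b
  2: ab$ba -> last char: a
  3: b$baa -> last char: a
  4: baab$ -> last char: $


BWT = bbaa$


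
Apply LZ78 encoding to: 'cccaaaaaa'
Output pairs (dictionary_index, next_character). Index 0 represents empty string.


LZ78 encoding steps:
Dictionary: {0: ''}
Step 1: w='' (idx 0), next='c' -> output (0, 'c'), add 'c' as idx 1
Step 2: w='c' (idx 1), next='c' -> output (1, 'c'), add 'cc' as idx 2
Step 3: w='' (idx 0), next='a' -> output (0, 'a'), add 'a' as idx 3
Step 4: w='a' (idx 3), next='a' -> output (3, 'a'), add 'aa' as idx 4
Step 5: w='aa' (idx 4), next='a' -> output (4, 'a'), add 'aaa' as idx 5


Encoded: [(0, 'c'), (1, 'c'), (0, 'a'), (3, 'a'), (4, 'a')]


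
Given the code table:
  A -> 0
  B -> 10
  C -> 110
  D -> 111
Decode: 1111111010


Decoding:
111 -> D
111 -> D
10 -> B
10 -> B


Result: DDBB


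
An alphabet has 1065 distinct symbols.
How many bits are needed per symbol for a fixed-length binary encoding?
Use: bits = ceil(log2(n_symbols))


log2(1065) = 10.0566
Bracket: 2^10 = 1024 < 1065 <= 2^11 = 2048
So ceil(log2(1065)) = 11

bits = ceil(log2(1065)) = ceil(10.0566) = 11 bits
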